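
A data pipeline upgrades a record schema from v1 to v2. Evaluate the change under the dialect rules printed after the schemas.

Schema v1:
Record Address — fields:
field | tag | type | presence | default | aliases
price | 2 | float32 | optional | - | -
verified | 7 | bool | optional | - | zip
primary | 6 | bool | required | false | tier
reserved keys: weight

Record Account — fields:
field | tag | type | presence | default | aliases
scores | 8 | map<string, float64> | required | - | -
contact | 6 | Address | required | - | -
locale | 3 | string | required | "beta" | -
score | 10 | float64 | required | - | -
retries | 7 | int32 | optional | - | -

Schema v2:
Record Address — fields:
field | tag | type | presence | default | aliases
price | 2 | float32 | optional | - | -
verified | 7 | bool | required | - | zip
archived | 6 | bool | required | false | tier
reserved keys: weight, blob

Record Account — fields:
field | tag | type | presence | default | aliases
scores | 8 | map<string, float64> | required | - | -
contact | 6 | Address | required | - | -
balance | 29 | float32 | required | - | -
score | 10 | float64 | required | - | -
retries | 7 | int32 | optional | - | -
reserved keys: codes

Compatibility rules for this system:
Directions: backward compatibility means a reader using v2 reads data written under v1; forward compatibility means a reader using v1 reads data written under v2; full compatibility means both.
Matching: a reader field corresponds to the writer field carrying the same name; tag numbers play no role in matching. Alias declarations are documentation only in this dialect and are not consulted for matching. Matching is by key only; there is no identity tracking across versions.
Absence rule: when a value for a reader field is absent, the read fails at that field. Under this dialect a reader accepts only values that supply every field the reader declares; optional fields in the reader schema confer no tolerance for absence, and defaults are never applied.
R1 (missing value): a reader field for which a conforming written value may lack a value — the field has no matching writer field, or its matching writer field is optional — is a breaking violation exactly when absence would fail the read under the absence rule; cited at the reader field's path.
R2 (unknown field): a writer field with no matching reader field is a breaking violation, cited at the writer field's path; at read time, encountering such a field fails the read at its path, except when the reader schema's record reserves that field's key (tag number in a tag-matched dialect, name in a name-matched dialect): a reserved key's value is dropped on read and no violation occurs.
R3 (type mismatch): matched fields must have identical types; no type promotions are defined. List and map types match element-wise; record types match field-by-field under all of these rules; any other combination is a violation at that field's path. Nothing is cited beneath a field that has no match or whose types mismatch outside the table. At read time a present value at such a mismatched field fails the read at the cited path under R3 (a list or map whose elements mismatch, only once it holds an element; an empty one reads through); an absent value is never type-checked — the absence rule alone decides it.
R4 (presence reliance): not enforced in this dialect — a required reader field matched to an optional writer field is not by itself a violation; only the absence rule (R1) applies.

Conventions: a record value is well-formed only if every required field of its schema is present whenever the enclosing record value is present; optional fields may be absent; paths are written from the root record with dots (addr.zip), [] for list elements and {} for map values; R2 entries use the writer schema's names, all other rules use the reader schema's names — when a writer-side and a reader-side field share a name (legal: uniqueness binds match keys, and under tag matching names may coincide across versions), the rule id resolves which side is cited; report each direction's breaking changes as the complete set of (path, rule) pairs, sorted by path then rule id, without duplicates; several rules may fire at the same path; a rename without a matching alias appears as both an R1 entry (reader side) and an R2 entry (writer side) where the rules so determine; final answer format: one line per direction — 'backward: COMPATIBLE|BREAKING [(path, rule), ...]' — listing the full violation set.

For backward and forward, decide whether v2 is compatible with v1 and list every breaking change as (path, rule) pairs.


each type pair in Account: writer, then reader
backward on Account — v2 reading data written by v1:
  map<string, float64> -> map<string, float64>, writer required: scores aligns to scores
  Address -> Address, writer required: contact aligns to contact
  balance: no writer match
  float64 -> float64, writer required: score aligns to score
  int32 -> int32, writer optional: retries aligns to retries
  leftover writer field: locale
  float32 -> float32, writer optional: contact.price aligns to contact.price
  bool -> bool, writer optional: contact.verified aligns to contact.verified
  contact.archived: no writer match
  leftover writer field: contact.primary
  violation R1 at balance
  violation R1 at contact.archived
  violation R1 at contact.price
  violation R2 at contact.primary
  violation R1 at contact.verified
  violation R2 at locale
  violation R1 at retries
  => backward: BREAKING (7)
forward on Account — v1 reading data written by v2:
  map<string, float64> -> map<string, float64>, writer required: scores aligns to scores
  Address -> Address, writer required: contact aligns to contact
  locale: no writer match
  float64 -> float64, writer required: score aligns to score
  int32 -> int32, writer optional: retries aligns to retries
  leftover writer field: balance
  float32 -> float32, writer optional: contact.price aligns to contact.price
  bool -> bool, writer required: contact.verified aligns to contact.verified
  contact.primary: no writer match
  leftover writer field: contact.archived
  violation R2 at balance
  violation R2 at contact.archived
  violation R1 at contact.price
  violation R1 at contact.primary
  violation R1 at locale
  violation R1 at retries
  => forward: BREAKING (6)

backward: BREAKING [(balance, R1), (contact.archived, R1), (contact.price, R1), (contact.primary, R2), (contact.verified, R1), (locale, R2), (retries, R1)]; forward: BREAKING [(balance, R2), (contact.archived, R2), (contact.price, R1), (contact.primary, R1), (locale, R1), (retries, R1)]


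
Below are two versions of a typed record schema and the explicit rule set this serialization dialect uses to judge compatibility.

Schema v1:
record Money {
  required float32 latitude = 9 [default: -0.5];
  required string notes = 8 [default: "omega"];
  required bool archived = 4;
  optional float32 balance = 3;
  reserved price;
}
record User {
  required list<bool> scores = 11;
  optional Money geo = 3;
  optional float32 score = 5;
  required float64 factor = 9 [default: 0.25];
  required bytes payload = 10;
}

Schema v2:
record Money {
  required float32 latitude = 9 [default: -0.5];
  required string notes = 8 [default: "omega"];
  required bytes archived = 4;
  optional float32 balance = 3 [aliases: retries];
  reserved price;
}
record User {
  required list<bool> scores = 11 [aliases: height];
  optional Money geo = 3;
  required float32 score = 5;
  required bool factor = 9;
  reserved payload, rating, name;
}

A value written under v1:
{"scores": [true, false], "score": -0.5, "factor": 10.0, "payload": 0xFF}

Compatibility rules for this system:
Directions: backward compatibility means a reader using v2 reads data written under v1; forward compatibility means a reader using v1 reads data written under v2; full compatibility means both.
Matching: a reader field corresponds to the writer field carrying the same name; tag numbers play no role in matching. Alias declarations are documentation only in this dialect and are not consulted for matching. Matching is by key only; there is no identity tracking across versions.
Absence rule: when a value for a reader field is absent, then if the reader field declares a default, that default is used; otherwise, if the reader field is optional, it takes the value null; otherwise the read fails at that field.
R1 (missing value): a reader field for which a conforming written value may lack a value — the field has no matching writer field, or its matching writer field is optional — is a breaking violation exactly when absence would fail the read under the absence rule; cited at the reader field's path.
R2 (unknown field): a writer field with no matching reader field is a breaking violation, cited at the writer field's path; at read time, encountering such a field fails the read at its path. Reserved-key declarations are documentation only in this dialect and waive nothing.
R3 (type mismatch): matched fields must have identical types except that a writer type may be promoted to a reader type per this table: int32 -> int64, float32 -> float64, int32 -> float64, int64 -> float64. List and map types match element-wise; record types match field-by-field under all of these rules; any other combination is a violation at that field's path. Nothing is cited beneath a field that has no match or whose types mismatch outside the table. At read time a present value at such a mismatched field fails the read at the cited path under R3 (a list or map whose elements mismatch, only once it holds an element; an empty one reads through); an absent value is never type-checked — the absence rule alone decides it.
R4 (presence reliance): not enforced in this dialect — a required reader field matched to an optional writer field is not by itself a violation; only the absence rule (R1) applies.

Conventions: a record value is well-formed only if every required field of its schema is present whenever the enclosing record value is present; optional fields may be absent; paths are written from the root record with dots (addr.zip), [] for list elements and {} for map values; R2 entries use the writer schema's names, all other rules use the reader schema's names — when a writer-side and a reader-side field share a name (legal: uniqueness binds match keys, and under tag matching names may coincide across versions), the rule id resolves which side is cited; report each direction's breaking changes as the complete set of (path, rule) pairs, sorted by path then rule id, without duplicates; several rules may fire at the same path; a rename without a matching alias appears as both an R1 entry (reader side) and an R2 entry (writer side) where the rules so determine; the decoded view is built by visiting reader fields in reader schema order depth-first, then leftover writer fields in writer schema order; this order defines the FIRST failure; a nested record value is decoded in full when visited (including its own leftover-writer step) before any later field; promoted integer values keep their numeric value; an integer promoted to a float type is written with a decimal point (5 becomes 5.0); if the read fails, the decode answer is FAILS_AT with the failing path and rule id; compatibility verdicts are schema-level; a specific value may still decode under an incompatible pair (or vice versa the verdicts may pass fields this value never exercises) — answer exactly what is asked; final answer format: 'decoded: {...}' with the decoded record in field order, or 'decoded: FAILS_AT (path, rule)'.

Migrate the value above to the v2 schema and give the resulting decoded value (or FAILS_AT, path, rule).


decoded: FAILS_AT (factor, R3)

the writer's type comes first in each User pair
migrating the User value to v2:
  scores := [true, false]
  geo := null (absent, optional -> null)
  score := -0.5
  read fails at factor under R3
  => FAILS_AT (factor, R3)
the other User changes do not affect what is asked:
  field score in record User: optional changed to required -> schema-level compatibility only; this User value's decode is unchanged
  field archived in record Money: type bool changed to bytes -> schema-level compatibility only; this User value's decode is unchanged
  removed field payload from record User (its key "payload" joins the reserved list) -> schema-level compatibility only; this User value's decode is unchanged


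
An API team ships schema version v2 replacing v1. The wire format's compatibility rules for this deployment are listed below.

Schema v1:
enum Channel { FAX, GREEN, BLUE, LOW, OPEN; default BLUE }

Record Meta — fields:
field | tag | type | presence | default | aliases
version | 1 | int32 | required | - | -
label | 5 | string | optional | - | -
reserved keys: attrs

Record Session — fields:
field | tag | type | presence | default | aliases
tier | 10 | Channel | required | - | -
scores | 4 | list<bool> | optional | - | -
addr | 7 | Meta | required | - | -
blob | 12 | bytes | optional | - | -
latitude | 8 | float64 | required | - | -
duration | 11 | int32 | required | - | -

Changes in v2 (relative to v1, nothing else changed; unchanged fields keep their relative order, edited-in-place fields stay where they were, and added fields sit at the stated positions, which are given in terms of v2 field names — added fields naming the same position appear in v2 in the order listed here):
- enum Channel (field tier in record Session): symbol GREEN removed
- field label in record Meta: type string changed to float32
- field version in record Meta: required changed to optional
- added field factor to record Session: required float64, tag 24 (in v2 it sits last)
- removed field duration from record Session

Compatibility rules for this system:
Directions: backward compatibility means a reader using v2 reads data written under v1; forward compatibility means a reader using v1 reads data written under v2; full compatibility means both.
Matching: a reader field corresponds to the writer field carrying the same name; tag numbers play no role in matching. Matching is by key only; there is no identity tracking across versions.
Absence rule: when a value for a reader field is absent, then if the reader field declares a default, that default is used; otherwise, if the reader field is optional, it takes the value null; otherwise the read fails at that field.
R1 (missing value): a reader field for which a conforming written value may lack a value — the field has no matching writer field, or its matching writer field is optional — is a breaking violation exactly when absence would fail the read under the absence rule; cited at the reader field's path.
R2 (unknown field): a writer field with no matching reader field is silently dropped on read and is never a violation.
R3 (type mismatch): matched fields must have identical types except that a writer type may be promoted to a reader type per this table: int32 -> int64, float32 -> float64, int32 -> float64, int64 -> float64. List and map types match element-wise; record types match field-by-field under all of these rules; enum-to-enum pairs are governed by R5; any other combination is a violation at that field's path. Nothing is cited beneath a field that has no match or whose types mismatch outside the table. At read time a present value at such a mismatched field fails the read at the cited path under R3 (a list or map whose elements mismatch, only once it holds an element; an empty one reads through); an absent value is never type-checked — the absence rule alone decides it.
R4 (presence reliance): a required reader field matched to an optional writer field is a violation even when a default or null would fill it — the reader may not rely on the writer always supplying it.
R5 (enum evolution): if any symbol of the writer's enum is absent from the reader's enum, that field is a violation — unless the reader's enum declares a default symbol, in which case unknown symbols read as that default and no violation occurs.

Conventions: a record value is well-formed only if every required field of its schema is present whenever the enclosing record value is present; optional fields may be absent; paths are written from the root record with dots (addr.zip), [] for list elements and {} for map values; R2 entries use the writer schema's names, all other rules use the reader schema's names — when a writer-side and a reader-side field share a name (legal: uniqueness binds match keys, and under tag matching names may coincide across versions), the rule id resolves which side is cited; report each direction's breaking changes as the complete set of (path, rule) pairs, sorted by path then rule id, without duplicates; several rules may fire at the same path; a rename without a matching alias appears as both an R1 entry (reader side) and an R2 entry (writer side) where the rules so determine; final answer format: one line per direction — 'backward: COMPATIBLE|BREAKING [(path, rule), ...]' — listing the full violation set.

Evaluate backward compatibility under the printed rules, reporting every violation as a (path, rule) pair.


backward: BREAKING [(addr.label, R3), (factor, R1)]

in Session below, arrows point writer -> reader
checking backward for Session: reader v2 against writer v1:
  Channel -> Channel, writer required: tier aligns to tier
  list<bool> -> list<bool>, writer optional: scores aligns to scores
  Meta -> Meta, writer required: addr aligns to addr
  bytes -> bytes, writer optional: blob aligns to blob
  float64 -> float64, writer required: latitude aligns to latitude
  factor: no writer match
  writer field duration has no reader counterpart
  int32 -> int32, writer required: addr.version aligns to addr.version
  string -> float32, writer optional: addr.label aligns to addr.label
  violation R3 at addr.label
  violation R1 at factor
  backward on Session therefore BREAKING (2)
checking off the Session differences that do not matter here:
  enum Channel (field tier in record Session): symbol GREEN removed -> fires no rule on Session, leaving the asked answer as it is
  field version in record Meta: required changed to optional -> affects forward compatibility only, which is not asked
  removed field duration from record Session -> affects forward compatibility only, which is not asked


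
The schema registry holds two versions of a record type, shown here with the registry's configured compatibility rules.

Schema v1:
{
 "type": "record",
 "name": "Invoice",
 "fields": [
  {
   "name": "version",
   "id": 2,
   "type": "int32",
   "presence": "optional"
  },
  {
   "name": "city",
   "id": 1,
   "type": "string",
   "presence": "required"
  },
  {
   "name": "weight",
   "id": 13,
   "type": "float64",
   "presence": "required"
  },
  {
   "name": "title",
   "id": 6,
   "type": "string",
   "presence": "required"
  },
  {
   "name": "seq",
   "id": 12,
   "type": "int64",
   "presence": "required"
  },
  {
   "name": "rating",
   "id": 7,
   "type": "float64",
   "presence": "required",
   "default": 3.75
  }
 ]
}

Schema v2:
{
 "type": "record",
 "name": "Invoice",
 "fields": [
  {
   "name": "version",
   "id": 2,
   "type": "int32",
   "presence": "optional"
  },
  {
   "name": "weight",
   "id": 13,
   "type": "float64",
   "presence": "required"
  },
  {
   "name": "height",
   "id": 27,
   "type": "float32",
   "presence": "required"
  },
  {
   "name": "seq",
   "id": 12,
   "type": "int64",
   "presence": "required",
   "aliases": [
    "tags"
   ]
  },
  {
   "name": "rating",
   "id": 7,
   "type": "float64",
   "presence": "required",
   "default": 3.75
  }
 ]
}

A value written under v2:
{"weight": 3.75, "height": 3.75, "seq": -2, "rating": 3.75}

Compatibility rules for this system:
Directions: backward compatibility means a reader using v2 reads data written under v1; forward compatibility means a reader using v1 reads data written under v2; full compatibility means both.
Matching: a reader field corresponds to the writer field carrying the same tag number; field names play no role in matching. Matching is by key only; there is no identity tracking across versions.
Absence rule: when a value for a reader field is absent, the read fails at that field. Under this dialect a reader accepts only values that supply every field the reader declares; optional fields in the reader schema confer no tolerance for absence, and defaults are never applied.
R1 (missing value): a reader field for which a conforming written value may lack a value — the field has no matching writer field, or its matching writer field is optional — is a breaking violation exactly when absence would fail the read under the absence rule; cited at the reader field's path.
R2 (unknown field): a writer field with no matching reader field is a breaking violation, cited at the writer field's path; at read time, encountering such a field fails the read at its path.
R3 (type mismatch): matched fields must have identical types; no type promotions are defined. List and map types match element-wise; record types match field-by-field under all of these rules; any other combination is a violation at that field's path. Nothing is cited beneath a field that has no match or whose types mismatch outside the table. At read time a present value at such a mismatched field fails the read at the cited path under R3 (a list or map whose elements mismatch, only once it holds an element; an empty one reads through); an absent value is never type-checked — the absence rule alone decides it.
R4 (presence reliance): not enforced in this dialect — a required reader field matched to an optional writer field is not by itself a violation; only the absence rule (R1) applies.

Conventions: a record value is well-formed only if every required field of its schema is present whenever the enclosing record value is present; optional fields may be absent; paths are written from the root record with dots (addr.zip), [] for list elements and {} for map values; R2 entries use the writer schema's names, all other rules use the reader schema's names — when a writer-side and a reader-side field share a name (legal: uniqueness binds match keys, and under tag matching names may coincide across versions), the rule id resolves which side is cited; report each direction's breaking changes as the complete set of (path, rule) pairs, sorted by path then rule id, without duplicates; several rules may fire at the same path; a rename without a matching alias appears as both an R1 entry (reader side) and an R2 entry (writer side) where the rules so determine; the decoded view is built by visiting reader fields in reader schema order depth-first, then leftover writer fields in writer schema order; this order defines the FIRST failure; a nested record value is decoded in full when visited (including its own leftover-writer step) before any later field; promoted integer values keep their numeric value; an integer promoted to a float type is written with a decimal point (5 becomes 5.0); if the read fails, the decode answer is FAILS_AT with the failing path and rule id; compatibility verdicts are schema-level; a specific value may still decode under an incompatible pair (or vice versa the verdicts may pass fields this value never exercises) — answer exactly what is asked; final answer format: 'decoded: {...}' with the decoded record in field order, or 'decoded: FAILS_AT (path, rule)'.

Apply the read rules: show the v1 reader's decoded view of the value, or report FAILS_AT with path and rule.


decoded: FAILS_AT (version, R1)

in Invoice below, arrows point writer -> reader
migrating the Invoice value to v1:
  read fails at version under R1 (no fill)
  => FAILS_AT (version, R1)
remaining Invoice differences; none change what is asked:
  removed field title from record Invoice -> changes Invoice's schema-level verdicts only — the decode of this value is the same
  removed field city from record Invoice -> changes Invoice's schema-level verdicts only — the decode of this value is the same
  added field height to record Invoice: required float32, tag 27 (in v2 it sits immediately before seq) -> changes Invoice's schema-level verdicts only — the decode of this value is the same


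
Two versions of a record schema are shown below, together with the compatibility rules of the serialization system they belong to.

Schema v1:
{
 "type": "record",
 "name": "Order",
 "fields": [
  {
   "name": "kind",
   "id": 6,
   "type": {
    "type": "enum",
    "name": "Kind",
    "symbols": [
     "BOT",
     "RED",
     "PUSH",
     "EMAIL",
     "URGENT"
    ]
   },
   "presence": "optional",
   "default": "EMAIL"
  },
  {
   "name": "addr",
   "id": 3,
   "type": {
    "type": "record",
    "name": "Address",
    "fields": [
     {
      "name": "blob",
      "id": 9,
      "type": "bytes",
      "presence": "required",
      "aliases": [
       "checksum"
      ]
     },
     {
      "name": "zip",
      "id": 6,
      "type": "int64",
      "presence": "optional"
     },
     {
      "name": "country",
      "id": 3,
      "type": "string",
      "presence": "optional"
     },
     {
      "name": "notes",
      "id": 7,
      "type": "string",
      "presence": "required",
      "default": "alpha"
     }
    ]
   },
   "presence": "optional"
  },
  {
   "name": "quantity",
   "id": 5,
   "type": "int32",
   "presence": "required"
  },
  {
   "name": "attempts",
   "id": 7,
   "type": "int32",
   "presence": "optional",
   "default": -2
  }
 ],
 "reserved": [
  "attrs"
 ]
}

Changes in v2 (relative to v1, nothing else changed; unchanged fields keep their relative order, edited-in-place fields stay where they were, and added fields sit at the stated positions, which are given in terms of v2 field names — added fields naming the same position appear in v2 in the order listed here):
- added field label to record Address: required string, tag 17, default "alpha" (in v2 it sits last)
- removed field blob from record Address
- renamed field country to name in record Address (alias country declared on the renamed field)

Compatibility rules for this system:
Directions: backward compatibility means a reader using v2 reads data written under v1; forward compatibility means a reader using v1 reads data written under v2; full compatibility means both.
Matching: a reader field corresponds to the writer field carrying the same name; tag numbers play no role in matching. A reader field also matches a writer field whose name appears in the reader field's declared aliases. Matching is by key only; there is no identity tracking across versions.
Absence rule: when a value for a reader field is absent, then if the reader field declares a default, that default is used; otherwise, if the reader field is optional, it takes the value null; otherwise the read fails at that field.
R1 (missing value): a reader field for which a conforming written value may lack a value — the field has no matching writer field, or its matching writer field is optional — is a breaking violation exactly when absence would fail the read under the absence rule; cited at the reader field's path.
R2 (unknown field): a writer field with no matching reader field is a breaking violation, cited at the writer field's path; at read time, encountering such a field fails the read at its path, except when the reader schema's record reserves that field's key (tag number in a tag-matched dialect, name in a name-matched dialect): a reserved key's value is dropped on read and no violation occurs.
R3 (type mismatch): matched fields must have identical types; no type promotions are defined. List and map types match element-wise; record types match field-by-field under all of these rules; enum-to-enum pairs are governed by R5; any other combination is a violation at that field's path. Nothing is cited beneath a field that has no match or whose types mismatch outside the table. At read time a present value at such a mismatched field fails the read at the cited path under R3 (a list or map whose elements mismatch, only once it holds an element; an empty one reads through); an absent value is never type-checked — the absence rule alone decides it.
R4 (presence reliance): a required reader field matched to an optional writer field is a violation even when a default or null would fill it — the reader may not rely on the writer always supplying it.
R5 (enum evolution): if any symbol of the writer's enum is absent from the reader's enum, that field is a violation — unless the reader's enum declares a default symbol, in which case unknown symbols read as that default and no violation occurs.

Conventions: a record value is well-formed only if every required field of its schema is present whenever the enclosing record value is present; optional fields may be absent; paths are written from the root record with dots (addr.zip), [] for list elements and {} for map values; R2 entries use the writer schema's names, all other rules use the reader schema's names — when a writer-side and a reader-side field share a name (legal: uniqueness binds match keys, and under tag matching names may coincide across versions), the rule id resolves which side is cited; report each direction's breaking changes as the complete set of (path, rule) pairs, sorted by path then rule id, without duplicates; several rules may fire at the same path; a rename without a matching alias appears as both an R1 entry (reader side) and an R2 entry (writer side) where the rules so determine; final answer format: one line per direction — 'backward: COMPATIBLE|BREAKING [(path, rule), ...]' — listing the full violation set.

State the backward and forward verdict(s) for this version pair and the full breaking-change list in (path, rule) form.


each type pair in Order: writer, then reader
backward analysis of Order with v2 as reader and v1 as writer:
  kind: Kind -> Kind, writer optional; from kind
  addr: Address -> Address, writer optional; from addr
  quantity: int32 -> int32, writer required; from quantity
  attempts: int32 -> int32, writer optional; from attempts
  addr.zip: int64 -> int64, writer optional; from addr.zip
  addr.name: string -> string, writer optional; from addr.country
  addr.notes: string -> string, writer required; from addr.notes
  no writer field matches reader addr.label
  leftover writer field: addr.blob
  breaking: (addr.blob, R2)
  => 1 violation(s): backward is BREAKING for Order
forward analysis of Order with v1 as reader and v2 as writer:
  kind: Kind -> Kind, writer optional; from kind
  addr: Address -> Address, writer optional; from addr
  quantity: int32 -> int32, writer required; from quantity
  attempts: int32 -> int32, writer optional; from attempts
  no writer field matches reader addr.blob
  addr.zip: int64 -> int64, writer optional; from addr.zip
  no writer field matches reader addr.country
  addr.notes: string -> string, writer required; from addr.notes
  leftover writer field: addr.name
  leftover writer field: addr.label
  breaking: (addr.blob, R1)
  breaking: (addr.label, R2)
  breaking: (addr.name, R2)
  => 3 violation(s): forward is BREAKING for Order

backward: BREAKING [(addr.blob, R2)]; forward: BREAKING [(addr.blob, R1), (addr.label, R2), (addr.name, R2)]


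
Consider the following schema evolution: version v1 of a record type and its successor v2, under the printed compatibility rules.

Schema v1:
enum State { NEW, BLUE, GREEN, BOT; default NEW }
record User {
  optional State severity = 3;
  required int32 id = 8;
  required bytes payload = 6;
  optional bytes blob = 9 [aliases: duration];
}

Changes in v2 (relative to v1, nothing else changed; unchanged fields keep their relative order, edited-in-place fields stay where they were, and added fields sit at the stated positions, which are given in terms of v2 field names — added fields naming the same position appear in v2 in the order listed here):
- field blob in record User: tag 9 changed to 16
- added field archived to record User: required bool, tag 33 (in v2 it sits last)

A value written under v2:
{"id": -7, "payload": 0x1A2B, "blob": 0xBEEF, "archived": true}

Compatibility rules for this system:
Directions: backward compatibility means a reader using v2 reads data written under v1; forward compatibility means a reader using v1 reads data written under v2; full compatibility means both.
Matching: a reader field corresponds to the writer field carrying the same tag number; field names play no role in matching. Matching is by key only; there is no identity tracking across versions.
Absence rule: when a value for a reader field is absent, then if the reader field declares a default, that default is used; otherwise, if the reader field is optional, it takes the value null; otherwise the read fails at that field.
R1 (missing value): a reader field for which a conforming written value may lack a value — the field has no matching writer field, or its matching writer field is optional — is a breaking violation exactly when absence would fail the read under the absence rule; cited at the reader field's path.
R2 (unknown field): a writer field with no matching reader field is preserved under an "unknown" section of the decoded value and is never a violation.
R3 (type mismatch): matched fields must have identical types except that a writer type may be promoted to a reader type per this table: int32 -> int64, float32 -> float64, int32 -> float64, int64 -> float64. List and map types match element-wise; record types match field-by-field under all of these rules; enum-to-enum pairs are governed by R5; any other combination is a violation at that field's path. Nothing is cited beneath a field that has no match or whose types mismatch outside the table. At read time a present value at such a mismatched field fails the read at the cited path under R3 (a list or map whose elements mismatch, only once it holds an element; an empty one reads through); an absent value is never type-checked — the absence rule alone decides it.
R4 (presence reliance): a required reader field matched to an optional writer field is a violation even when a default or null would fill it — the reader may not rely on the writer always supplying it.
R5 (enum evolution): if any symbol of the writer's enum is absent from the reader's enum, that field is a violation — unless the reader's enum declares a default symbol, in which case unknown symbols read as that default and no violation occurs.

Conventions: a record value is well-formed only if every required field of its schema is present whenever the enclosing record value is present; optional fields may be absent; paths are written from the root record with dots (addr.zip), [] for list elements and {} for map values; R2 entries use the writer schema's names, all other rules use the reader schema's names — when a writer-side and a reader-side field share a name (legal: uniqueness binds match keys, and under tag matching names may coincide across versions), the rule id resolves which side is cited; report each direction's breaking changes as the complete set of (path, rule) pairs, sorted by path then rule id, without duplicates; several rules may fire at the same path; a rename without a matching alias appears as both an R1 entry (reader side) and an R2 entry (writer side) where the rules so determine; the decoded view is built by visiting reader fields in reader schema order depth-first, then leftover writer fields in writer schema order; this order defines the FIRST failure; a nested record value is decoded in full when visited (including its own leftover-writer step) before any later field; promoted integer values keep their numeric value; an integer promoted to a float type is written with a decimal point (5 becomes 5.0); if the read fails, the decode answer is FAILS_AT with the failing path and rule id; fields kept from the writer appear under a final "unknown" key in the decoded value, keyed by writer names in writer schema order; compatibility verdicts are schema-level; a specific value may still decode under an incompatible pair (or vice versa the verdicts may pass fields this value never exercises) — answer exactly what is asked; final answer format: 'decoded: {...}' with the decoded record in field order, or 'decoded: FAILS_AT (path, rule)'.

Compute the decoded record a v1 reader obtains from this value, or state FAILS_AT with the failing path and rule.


each type pair in User: writer, then reader
decode (reader v1):
  severity := null (absent, optional -> null)
  id := -7
  payload := 0x1A2B
  blob := null (absent, optional -> null)
  writer blob: kept under "unknown"
  writer archived: kept under "unknown"
  => decoded: {"severity": null, "id": -7, "payload": 0x1A2B, "blob": null, "unknown": {"blob": 0xBEEF, "archived": true}}

decoded: {"severity": null, "id": -7, "payload": 0x1A2B, "blob": null, "unknown": {"blob": 0xBEEF, "archived": true}}


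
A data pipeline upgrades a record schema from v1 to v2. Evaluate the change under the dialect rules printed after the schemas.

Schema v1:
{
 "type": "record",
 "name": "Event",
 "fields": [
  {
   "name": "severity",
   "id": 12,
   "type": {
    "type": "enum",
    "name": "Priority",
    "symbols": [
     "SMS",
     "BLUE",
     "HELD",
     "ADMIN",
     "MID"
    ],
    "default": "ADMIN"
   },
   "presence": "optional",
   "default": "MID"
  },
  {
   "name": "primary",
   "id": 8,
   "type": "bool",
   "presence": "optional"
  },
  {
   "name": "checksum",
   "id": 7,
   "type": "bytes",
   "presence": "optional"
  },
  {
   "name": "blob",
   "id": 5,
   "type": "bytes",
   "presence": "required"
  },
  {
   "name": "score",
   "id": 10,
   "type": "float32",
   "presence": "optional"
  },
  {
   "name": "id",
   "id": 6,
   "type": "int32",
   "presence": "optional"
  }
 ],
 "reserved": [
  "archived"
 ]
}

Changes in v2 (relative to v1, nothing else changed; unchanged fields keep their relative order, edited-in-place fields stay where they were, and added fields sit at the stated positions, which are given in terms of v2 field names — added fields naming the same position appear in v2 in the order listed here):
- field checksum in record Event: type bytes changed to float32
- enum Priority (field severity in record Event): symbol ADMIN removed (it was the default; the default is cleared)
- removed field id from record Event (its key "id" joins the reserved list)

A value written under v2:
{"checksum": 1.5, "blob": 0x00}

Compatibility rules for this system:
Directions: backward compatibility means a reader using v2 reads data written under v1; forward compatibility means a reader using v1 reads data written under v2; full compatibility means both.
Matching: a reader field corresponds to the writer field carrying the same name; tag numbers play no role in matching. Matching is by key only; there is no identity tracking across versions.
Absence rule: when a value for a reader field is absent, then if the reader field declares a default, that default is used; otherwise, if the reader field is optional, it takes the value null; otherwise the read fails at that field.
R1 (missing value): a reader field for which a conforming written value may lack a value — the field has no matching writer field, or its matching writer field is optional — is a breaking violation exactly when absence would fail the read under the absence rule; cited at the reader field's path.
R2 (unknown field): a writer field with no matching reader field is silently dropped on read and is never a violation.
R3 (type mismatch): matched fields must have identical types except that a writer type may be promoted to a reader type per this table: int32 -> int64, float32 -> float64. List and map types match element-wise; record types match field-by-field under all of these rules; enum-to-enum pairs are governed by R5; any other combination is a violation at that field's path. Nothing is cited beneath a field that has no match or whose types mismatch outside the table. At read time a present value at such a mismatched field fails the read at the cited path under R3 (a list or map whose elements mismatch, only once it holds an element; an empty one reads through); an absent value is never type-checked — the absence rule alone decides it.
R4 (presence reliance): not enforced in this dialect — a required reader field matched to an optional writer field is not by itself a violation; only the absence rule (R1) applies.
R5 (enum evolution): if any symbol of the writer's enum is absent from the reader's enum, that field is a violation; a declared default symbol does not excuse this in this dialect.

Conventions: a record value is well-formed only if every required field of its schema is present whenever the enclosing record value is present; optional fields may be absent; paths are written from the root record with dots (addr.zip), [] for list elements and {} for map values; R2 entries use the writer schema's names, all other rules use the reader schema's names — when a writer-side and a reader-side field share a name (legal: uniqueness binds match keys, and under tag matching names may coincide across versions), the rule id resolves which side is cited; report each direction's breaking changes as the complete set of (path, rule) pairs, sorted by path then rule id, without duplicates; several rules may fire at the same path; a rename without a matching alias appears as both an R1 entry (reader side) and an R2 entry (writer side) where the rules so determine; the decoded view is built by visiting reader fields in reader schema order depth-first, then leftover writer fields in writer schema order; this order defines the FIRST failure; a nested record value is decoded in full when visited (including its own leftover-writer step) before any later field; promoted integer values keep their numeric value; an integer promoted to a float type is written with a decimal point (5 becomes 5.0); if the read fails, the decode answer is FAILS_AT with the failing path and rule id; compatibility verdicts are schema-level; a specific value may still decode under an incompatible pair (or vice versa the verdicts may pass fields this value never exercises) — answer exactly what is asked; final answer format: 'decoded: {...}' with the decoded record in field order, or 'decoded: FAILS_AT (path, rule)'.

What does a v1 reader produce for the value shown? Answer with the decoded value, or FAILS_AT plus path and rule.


each type pair in Event: writer, then reader
decoding the Event value with the v1 reader:
  severity := "MID" (absent -> default)
  primary := null (absent, optional -> null)
  read fails at checksum under R3
  => FAILS_AT (checksum, R3)
remaining Event differences; none change what is asked:
  enum Priority (field severity in record Event): symbol ADMIN removed (it was the default; the default is cleared) -> matters for Event compatibility verdicts, not for this value's decode
  removed field id from record Event (its key "id" joins the reserved list) -> no rule fires on it and the decoded Event view is identical with or without it

decoded: FAILS_AT (checksum, R3)
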